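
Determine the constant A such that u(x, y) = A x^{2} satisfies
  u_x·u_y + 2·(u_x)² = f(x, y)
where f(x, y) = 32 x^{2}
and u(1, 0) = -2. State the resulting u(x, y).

Answer: u(x, y) = - 2 x^{2}

Derivation:
Substitute the ansatz u = A x^{2} into the left-hand side.
Derivatives of the ansatz:
  u_x = 2 A x
  u_y = 0
Term by term:
  u_x·u_y = 0
  2·(u_x)² = 8 A^{2} x^{2}
So the left-hand side equals
  8 A^{2} x^{2}
This must equal f(x, y) = 32 x^{2} identically.
Matching coefficients of the independent functions:
  [x^{2}]:  8 A^{2} = 32
These equations allow (A) = (-2) or (2).
Impose the point condition(s):
  u(1, 0) = -2  ⟹  A = -2
Only A = -2 satisfies everything.
Hence u(x, y) = - 2 x^{2}.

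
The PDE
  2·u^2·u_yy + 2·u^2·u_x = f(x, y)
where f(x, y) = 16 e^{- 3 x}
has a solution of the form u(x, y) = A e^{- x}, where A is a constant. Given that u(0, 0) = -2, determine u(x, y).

Substitute the ansatz u = A e^{- x} into the left-hand side.
Derivatives of the ansatz:
  u_yy = 0
  u_x = - A e^{- x}
Term by term:
  2·u^2·u_yy = 0
  2·u^2·u_x = - 2 A^{3} e^{- 3 x}
So the left-hand side equals
  - 2 A^{3} e^{- 3 x}
This must equal f(x, y) = 16 e^{- 3 x} identically.
Matching coefficients of the independent functions:
  [e^{- 3 x}]:  - 2 A^{3} = 16
Solving: A = -2.
Check against the point condition:
  u(0, 0) = -2  ⟹  A = -2  ✓
Hence u(x, y) = - 2 e^{- x}.

Answer: u(x, y) = - 2 e^{- x}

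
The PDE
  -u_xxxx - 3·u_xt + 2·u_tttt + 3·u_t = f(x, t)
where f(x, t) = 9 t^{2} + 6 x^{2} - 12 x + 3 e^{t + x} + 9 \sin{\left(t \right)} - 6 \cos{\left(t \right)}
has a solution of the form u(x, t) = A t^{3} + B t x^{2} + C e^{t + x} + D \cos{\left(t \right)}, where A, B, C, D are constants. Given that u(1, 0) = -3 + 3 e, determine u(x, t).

Answer: u(x, t) = t^{3} + 2 t x^{2} + 3 e^{t + x} - 3 \cos{\left(t \right)}

Derivation:
Substitute the ansatz u = A t^{3} + B t x^{2} + C e^{t + x} + D \cos{\left(t \right)} into the left-hand side.
Derivatives of the ansatz:
  u_xxxx = C e^{t} e^{x}
  u_xt = 2 B x + C e^{t} e^{x}
  u_tttt = C e^{t} e^{x} + D \cos{\left(t \right)}
  u_t = 3 A t^{2} + B x^{2} + C e^{t} e^{x} - D \sin{\left(t \right)}
Term by term:
  -u_xxxx = - C e^{t} e^{x}
  -3·u_xt = - 6 B x - 3 C e^{t} e^{x}
  2·u_tttt = 2 C e^{t} e^{x} + 2 D \cos{\left(t \right)}
  3·u_t = 9 A t^{2} + 3 B x^{2} + 3 C e^{t} e^{x} - 3 D \sin{\left(t \right)}
So the left-hand side equals
  9 A t^{2} + 3 B x^{2} - 6 B x + C e^{t} e^{x} - 3 D \sin{\left(t \right)} + 2 D \cos{\left(t \right)}
This must equal f(x, t) identically; expanded, f = 9 t^{2} + 6 x^{2} - 12 x + 3 e^{t} e^{x} + 9 \sin{\left(t \right)} - 6 \cos{\left(t \right)}.
Matching coefficients of the independent functions:
  [t^{2}]:  9 A = 9
  [x]:  - 6 B = -12
  [x^{2}]:  3 B = 6
  [e^{t} e^{x}]:  C = 3
  [\sin{\left(t \right)}]:  - 3 D = 9
  [\cos{\left(t \right)}]:  2 D = -6
Solving: A = 1, B = 2, C = 3, D = -3.
Check against the point condition:
  u(1, 0) = -3 + 3 e  ⟹  e C + D = -3 + 3 e  ✓
Hence u(x, t) = t^{3} + 2 t x^{2} + 3 e^{t + x} - 3 \cos{\left(t \right)}.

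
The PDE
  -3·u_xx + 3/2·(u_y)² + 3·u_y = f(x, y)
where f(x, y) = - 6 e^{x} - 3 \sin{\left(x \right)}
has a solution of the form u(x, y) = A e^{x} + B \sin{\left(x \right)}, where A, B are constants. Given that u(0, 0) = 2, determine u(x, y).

Substitute the ansatz u = A e^{x} + B \sin{\left(x \right)} into the left-hand side.
Derivatives of the ansatz:
  u_xx = A e^{x} - B \sin{\left(x \right)}
  u_y = 0
Term by term:
  -3·u_xx = - 3 A e^{x} + 3 B \sin{\left(x \right)}
  3/2·(u_y)² = 0
  3·u_y = 0
So the left-hand side equals
  - 3 A e^{x} + 3 B \sin{\left(x \right)}
This must equal f(x, y) = - 6 e^{x} - 3 \sin{\left(x \right)} identically.
Matching coefficients of the independent functions:
  [e^{x}]:  - 3 A = -6
  [\sin{\left(x \right)}]:  3 B = -3
Solving: A = 2, B = -1.
Check against the point condition:
  u(0, 0) = 2  ⟹  A = 2  ✓
Hence u(x, y) = 2 e^{x} - \sin{\left(x \right)}.

Answer: u(x, y) = 2 e^{x} - \sin{\left(x \right)}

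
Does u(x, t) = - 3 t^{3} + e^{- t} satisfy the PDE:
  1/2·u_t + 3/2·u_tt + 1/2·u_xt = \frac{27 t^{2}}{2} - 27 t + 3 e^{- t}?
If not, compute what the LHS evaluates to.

Evaluate each term of the left-hand side for u = - 3 t^{3} + e^{- t}.
Derivatives:
  u_t = - 9 t^{2} - e^{- t}
  u_tt = - 18 t + e^{- t}
  u_xt = 0
Terms:
  1/2·u_t = - \frac{9 t^{2}}{2} - \frac{e^{- t}}{2}
  3/2·u_tt = - 27 t + \frac{3 e^{- t}}{2}
  1/2·u_xt = 0
Sum: LHS = - \frac{9 t^{2}}{2} - 27 t + e^{- t}
Given right-hand side: \frac{27 t^{2}}{2} - 27 t + 3 e^{- t}. Difference LHS − RHS = - 18 t^{2} - 2 e^{- t} ≠ 0, so u is not a solution.

Answer: No, the LHS evaluates to - \frac{9 t^{2}}{2} - 27 t + e^{- t}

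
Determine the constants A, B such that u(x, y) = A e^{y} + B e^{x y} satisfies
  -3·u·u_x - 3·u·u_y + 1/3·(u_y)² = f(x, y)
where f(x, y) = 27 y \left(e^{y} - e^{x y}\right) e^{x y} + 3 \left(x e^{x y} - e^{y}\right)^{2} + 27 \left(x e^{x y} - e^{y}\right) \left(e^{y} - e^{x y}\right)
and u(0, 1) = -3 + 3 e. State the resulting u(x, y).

Substitute the ansatz u = A e^{y} + B e^{x y} into the left-hand side.
Derivatives of the ansatz:
  u_x = B y e^{x y}
  u_y = A e^{y} + B x e^{x y}
Term by term:
  -3·u·u_x = - 3 A B y e^{y} e^{x y} - 3 B^{2} y e^{2 x y}
  -3·u·u_y = - 3 A^{2} e^{2 y} - 3 A B x e^{y} e^{x y} - 3 A B e^{y} e^{x y} - 3 B^{2} x e^{2 x y}
  1/3·(u_y)² = \frac{A^{2} e^{2 y}}{3} + \frac{2 A B x e^{y} e^{x y}}{3} + \frac{B^{2} x^{2} e^{2 x y}}{3}
So the left-hand side equals
  - \frac{8 A^{2} e^{2 y}}{3} - \frac{7 A B x e^{y} e^{x y}}{3} - 3 A B y e^{y} e^{x y} - 3 A B e^{y} e^{x y} + \frac{B^{2} x^{2} e^{2 x y}}{3} - 3 B^{2} x e^{2 x y} - 3 B^{2} y e^{2 x y}
This must equal f(x, y) identically; expanded, f = 3 x^{2} e^{2 x y} + 21 x e^{y} e^{x y} - 27 x e^{2 x y} + 27 y e^{y} e^{x y} - 27 y e^{2 x y} - 24 e^{2 y} + 27 e^{y} e^{x y}.
Matching coefficients of the independent functions:
  [x e^{2 x y}, y e^{2 x y}]:  - 3 B^{2} = -27
  [x^{2} e^{2 x y}]:  \frac{B^{2}}{3} = 3
  [e^{y} e^{x y}, y e^{y} e^{x y}]:  - 3 A B = 27
  [x e^{y} e^{x y}]:  - \frac{7 A B}{3} = 21
  [e^{2 y}]:  - \frac{8 A^{2}}{3} = -24
These equations allow (A, B) = (-3, 3) or (3, -3).
Impose the point condition(s):
  u(0, 1) = -3 + 3 e  ⟹  e A + B = -3 + 3 e
Only A = 3, B = -3 satisfies everything.
Hence u(x, y) = 3 e^{y} - 3 e^{x y}.

Answer: u(x, y) = 3 e^{y} - 3 e^{x y}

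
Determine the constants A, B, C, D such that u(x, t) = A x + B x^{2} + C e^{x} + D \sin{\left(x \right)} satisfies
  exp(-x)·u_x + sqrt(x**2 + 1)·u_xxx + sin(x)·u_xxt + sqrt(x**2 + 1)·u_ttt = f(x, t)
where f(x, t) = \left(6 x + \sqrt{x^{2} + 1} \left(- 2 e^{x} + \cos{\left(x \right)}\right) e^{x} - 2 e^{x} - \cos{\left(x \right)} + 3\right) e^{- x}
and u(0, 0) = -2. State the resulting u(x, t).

Substitute the ansatz u = A x + B x^{2} + C e^{x} + D \sin{\left(x \right)} into the left-hand side.
Derivatives of the ansatz:
  u_x = A + 2 B x + C e^{x} + D \cos{\left(x \right)}
  u_xxx = C e^{x} - D \cos{\left(x \right)}
  u_xxt = 0
  u_ttt = 0
Term by term:
  exp(-x)·u_x = A e^{- x} + 2 B x e^{- x} + C + D e^{- x} \cos{\left(x \right)}
  sqrt(x**2 + 1)·u_xxx = C \sqrt{x^{2} + 1} e^{x} - D \sqrt{x^{2} + 1} \cos{\left(x \right)}
  sin(x)·u_xxt = 0
  sqrt(x**2 + 1)·u_ttt = 0
So the left-hand side equals
  A e^{- x} + 2 B x e^{- x} + C \sqrt{x^{2} + 1} e^{x} + C - D \sqrt{x^{2} + 1} \cos{\left(x \right)} + D e^{- x} \cos{\left(x \right)}
This must equal f(x, t) identically; expanded, f = 6 x e^{- x} - 2 \sqrt{x^{2} + 1} e^{x} + \sqrt{x^{2} + 1} \cos{\left(x \right)} - 2 - e^{- x} \cos{\left(x \right)} + 3 e^{- x}.
Matching coefficients of the independent functions:
  [constant term, \sqrt{x^{2} + 1} e^{x}]:  C = -2
  [x e^{- x}]:  2 B = 6
  [\sqrt{x^{2} + 1} \cos{\left(x \right)}]:  - D = 1
  [e^{- x} \cos{\left(x \right)}]:  D = -1
  [e^{- x}]:  A = 3
Solving: A = 3, B = 3, C = -2, D = -1.
Check against the point condition:
  u(0, 0) = -2  ⟹  C = -2  ✓
Hence u(x, t) = 3 x^{2} + 3 x - 2 e^{x} - \sin{\left(x \right)}.

Answer: u(x, t) = 3 x^{2} + 3 x - 2 e^{x} - \sin{\left(x \right)}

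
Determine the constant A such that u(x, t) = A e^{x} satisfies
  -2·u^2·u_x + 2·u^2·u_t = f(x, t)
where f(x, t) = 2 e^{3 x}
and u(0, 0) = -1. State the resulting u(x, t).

Substitute the ansatz u = A e^{x} into the left-hand side.
Derivatives of the ansatz:
  u_x = A e^{x}
  u_t = 0
Term by term:
  -2·u^2·u_x = - 2 A^{3} e^{3 x}
  2·u^2·u_t = 0
So the left-hand side equals
  - 2 A^{3} e^{3 x}
This must equal f(x, t) = 2 e^{3 x} identically.
Matching coefficients of the independent functions:
  [e^{3 x}]:  - 2 A^{3} = 2
Solving: A = -1.
Check against the point condition:
  u(0, 0) = -1  ⟹  A = -1  ✓
Hence u(x, t) = - e^{x}.

Answer: u(x, t) = - e^{x}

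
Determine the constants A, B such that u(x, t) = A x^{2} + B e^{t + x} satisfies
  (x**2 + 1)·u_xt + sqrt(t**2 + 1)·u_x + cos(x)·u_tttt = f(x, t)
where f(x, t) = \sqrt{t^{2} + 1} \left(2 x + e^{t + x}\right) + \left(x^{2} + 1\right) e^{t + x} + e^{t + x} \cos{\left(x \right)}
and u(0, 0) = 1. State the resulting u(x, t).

Substitute the ansatz u = A x^{2} + B e^{t + x} into the left-hand side.
Derivatives of the ansatz:
  u_xt = B e^{t} e^{x}
  u_x = 2 A x + B e^{t} e^{x}
  u_tttt = B e^{t} e^{x}
Term by term:
  (x**2 + 1)·u_xt = B x^{2} e^{t} e^{x} + B e^{t} e^{x}
  sqrt(t**2 + 1)·u_x = 2 A x \sqrt{t^{2} + 1} + B \sqrt{t^{2} + 1} e^{t} e^{x}
  cos(x)·u_tttt = B e^{t} e^{x} \cos{\left(x \right)}
So the left-hand side equals
  2 A x \sqrt{t^{2} + 1} + B x^{2} e^{t} e^{x} + B \sqrt{t^{2} + 1} e^{t} e^{x} + B e^{t} e^{x} \cos{\left(x \right)} + B e^{t} e^{x}
This must equal f(x, t) identically; expanded, f = x^{2} e^{t} e^{x} + 2 x \sqrt{t^{2} + 1} + \sqrt{t^{2} + 1} e^{t} e^{x} + e^{t} e^{x} \cos{\left(x \right)} + e^{t} e^{x}.
Matching coefficients of the independent functions:
  [x \sqrt{t^{2} + 1}]:  2 A = 2
  [e^{t} e^{x}, x^{2} e^{t} e^{x}, \sqrt{t^{2} + 1} e^{t} e^{x}, e^{t} e^{x} \cos{\left(x \right)}]:  B = 1
Solving: A = 1, B = 1.
Check against the point condition:
  u(0, 0) = 1  ⟹  B = 1  ✓
Hence u(x, t) = x^{2} + e^{t + x}.

Answer: u(x, t) = x^{2} + e^{t + x}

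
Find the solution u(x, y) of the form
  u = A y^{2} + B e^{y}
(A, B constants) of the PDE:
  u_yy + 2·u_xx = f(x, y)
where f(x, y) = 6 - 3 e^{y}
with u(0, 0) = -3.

Substitute the ansatz u = A y^{2} + B e^{y} into the left-hand side.
Derivatives of the ansatz:
  u_yy = 2 A + B e^{y}
  u_xx = 0
Term by term:
  u_yy = 2 A + B e^{y}
  2·u_xx = 0
So the left-hand side equals
  2 A + B e^{y}
This must equal f(x, y) = 6 - 3 e^{y} identically.
Matching coefficients of the independent functions:
  [constant term]:  2 A = 6
  [e^{y}]:  B = -3
Solving: A = 3, B = -3.
Check against the point condition:
  u(0, 0) = -3  ⟹  B = -3  ✓
Hence u(x, y) = 3 y^{2} - 3 e^{y}.

Answer: u(x, y) = 3 y^{2} - 3 e^{y}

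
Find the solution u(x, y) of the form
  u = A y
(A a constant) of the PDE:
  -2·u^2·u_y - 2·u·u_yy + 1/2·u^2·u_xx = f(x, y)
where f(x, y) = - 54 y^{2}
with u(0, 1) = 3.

Substitute the ansatz u = A y into the left-hand side.
Derivatives of the ansatz:
  u_y = A
  u_yy = 0
  u_xx = 0
Term by term:
  -2·u^2·u_y = - 2 A^{3} y^{2}
  -2·u·u_yy = 0
  1/2·u^2·u_xx = 0
So the left-hand side equals
  - 2 A^{3} y^{2}
This must equal f(x, y) = - 54 y^{2} identically.
Matching coefficients of the independent functions:
  [y^{2}]:  - 2 A^{3} = -54
Solving: A = 3.
Check against the point condition:
  u(0, 1) = 3  ⟹  A = 3  ✓
Hence u(x, y) = 3 y.

Answer: u(x, y) = 3 y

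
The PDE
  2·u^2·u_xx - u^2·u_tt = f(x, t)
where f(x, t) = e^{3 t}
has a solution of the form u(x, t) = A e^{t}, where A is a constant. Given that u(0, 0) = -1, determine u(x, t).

Answer: u(x, t) = - e^{t}

Derivation:
Substitute the ansatz u = A e^{t} into the left-hand side.
Derivatives of the ansatz:
  u_xx = 0
  u_tt = A e^{t}
Term by term:
  2·u^2·u_xx = 0
  -u^2·u_tt = - A^{3} e^{3 t}
So the left-hand side equals
  - A^{3} e^{3 t}
This must equal f(x, t) = e^{3 t} identically.
Matching coefficients of the independent functions:
  [e^{3 t}]:  - A^{3} = 1
Solving: A = -1.
Check against the point condition:
  u(0, 0) = -1  ⟹  A = -1  ✓
Hence u(x, t) = - e^{t}.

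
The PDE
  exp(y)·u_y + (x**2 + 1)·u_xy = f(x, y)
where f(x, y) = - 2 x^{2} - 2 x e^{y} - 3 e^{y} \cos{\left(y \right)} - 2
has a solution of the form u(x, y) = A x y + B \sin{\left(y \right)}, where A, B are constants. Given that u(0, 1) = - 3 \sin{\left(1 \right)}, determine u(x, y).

Substitute the ansatz u = A x y + B \sin{\left(y \right)} into the left-hand side.
Derivatives of the ansatz:
  u_y = A x + B \cos{\left(y \right)}
  u_xy = A
Term by term:
  exp(y)·u_y = A x e^{y} + B e^{y} \cos{\left(y \right)}
  (x**2 + 1)·u_xy = A x^{2} + A
So the left-hand side equals
  A x^{2} + A x e^{y} + A + B e^{y} \cos{\left(y \right)}
This must equal f(x, y) = - 2 x^{2} - 2 x e^{y} - 3 e^{y} \cos{\left(y \right)} - 2 identically.
Matching coefficients of the independent functions:
  [constant term, x^{2}, x e^{y}]:  A = -2
  [e^{y} \cos{\left(y \right)}]:  B = -3
Solving: A = -2, B = -3.
Check against the point condition:
  u(0, 1) = - 3 \sin{\left(1 \right)}  ⟹  B \sin{\left(1 \right)} = - 3 \sin{\left(1 \right)}  ✓
Hence u(x, y) = - 2 x y - 3 \sin{\left(y \right)}.

Answer: u(x, y) = - 2 x y - 3 \sin{\left(y \right)}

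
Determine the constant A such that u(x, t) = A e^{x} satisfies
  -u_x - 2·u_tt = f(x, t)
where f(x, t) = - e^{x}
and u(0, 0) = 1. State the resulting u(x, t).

Substitute the ansatz u = A e^{x} into the left-hand side.
Derivatives of the ansatz:
  u_x = A e^{x}
  u_tt = 0
Term by term:
  -u_x = - A e^{x}
  -2·u_tt = 0
So the left-hand side equals
  - A e^{x}
This must equal f(x, t) = - e^{x} identically.
Matching coefficients of the independent functions:
  [e^{x}]:  - A = -1
Solving: A = 1.
Check against the point condition:
  u(0, 0) = 1  ⟹  A = 1  ✓
Hence u(x, t) = e^{x}.

Answer: u(x, t) = e^{x}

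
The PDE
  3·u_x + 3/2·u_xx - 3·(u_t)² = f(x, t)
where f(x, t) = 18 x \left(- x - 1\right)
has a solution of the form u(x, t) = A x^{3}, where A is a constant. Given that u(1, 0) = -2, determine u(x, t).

Answer: u(x, t) = - 2 x^{3}

Derivation:
Substitute the ansatz u = A x^{3} into the left-hand side.
Derivatives of the ansatz:
  u_x = 3 A x^{2}
  u_xx = 6 A x
  u_t = 0
Term by term:
  3·u_x = 9 A x^{2}
  3/2·u_xx = 9 A x
  -3·(u_t)² = 0
So the left-hand side equals
  9 A x^{2} + 9 A x
This must equal f(x, t) identically; expanded, f = - 18 x^{2} - 18 x.
Matching coefficients of the independent functions:
  [x, x^{2}]:  9 A = -18
Solving: A = -2.
Check against the point condition:
  u(1, 0) = -2  ⟹  A = -2  ✓
Hence u(x, t) = - 2 x^{3}.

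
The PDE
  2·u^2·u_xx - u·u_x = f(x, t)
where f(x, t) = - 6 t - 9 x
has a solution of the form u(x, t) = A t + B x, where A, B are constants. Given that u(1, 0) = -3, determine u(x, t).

Substitute the ansatz u = A t + B x into the left-hand side.
Derivatives of the ansatz:
  u_xx = 0
  u_x = B
Term by term:
  2·u^2·u_xx = 0
  -u·u_x = - A B t - B^{2} x
So the left-hand side equals
  - A B t - B^{2} x
This must equal f(x, t) = - 6 t - 9 x identically.
Matching coefficients of the independent functions:
  [t]:  - A B = -6
  [x]:  - B^{2} = -9
These equations allow (A, B) = (-2, -3) or (2, 3).
Impose the point condition(s):
  u(1, 0) = -3  ⟹  B = -3
Only A = -2, B = -3 satisfies everything.
Hence u(x, t) = - 2 t - 3 x.

Answer: u(x, t) = - 2 t - 3 x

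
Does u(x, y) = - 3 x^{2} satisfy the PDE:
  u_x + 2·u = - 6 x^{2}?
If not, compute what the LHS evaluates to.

Answer: No, the LHS evaluates to 6 x \left(- x - 1\right)

Derivation:
Evaluate each term of the left-hand side for u = - 3 x^{2}.
Derivatives:
  u_x = - 6 x
Terms:
  u_x = - 6 x
  2·u = - 6 x^{2}
Sum: LHS = 6 x \left(- x - 1\right)
Given right-hand side: - 6 x^{2}. Difference LHS − RHS = - 6 x ≠ 0, so u is not a solution.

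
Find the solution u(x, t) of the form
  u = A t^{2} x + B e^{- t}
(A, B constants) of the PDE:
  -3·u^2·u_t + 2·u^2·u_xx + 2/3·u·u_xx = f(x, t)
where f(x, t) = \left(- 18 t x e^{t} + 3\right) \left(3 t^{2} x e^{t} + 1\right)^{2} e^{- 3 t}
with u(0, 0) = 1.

Answer: u(x, t) = 3 t^{2} x + e^{- t}

Derivation:
Substitute the ansatz u = A t^{2} x + B e^{- t} into the left-hand side.
Derivatives of the ansatz:
  u_t = 2 A t x - B e^{- t}
  u_xx = 0
Term by term:
  -3·u^2·u_t = - 6 A^{3} t^{5} x^{3} + 3 A^{2} B t^{4} x^{2} e^{- t} - 12 A^{2} B t^{3} x^{2} e^{- t} + 6 A B^{2} t^{2} x e^{- 2 t} - 6 A B^{2} t x e^{- 2 t} + 3 B^{3} e^{- 3 t}
  2·u^2·u_xx = 0
  2/3·u·u_xx = 0
So the left-hand side equals
  - 6 A^{3} t^{5} x^{3} + 3 A^{2} B t^{4} x^{2} e^{- t} - 12 A^{2} B t^{3} x^{2} e^{- t} + 6 A B^{2} t^{2} x e^{- 2 t} - 6 A B^{2} t x e^{- 2 t} + 3 B^{3} e^{- 3 t}
This must equal f(x, t) identically; expanded, f = - 162 t^{5} x^{3} + 27 t^{4} x^{2} e^{- t} - 108 t^{3} x^{2} e^{- t} + 18 t^{2} x e^{- 2 t} - 18 t x e^{- 2 t} + 3 e^{- 3 t}.
Matching coefficients of the independent functions:
  [t^{5} x^{3}]:  - 6 A^{3} = -162
  [t x e^{- 2 t}]:  - 6 A B^{2} = -18
  [t^{2} x e^{- 2 t}]:  6 A B^{2} = 18
  [t^{3} x^{2} e^{- t}]:  - 12 A^{2} B = -108
  [t^{4} x^{2} e^{- t}]:  3 A^{2} B = 27
  [e^{- 3 t}]:  3 B^{3} = 3
Solving: A = 3, B = 1.
Check against the point condition:
  u(0, 0) = 1  ⟹  B = 1  ✓
Hence u(x, t) = 3 t^{2} x + e^{- t}.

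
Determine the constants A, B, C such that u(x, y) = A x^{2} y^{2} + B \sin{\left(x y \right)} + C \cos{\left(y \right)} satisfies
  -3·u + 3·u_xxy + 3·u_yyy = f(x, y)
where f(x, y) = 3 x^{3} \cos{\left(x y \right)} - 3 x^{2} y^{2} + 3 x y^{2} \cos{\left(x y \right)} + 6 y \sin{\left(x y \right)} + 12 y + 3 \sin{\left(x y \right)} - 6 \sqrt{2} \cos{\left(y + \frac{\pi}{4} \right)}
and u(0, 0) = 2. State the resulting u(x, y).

Substitute the ansatz u = A x^{2} y^{2} + B \sin{\left(x y \right)} + C \cos{\left(y \right)} into the left-hand side.
Derivatives of the ansatz:
  u_xxy = 4 A y - B x y^{2} \cos{\left(x y \right)} - 2 B y \sin{\left(x y \right)}
  u_yyy = - B x^{3} \cos{\left(x y \right)} + C \sin{\left(y \right)}
Term by term:
  -3·u = - 3 A x^{2} y^{2} - 3 B \sin{\left(x y \right)} - 3 C \cos{\left(y \right)}
  3·u_xxy = 12 A y - 3 B x y^{2} \cos{\left(x y \right)} - 6 B y \sin{\left(x y \right)}
  3·u_yyy = - 3 B x^{3} \cos{\left(x y \right)} + 3 C \sin{\left(y \right)}
So the left-hand side equals
  - 3 A x^{2} y^{2} + 12 A y - 3 B x^{3} \cos{\left(x y \right)} - 3 B x y^{2} \cos{\left(x y \right)} - 6 B y \sin{\left(x y \right)} - 3 B \sin{\left(x y \right)} + 3 C \sin{\left(y \right)} - 3 C \cos{\left(y \right)}
This must equal f(x, y) identically; expanded, f = 3 x^{3} \cos{\left(x y \right)} - 3 x^{2} y^{2} + 3 x y^{2} \cos{\left(x y \right)} + 6 y \sin{\left(x y \right)} + 12 y + 6 \sin{\left(y \right)} + 3 \sin{\left(x y \right)} - 6 \cos{\left(y \right)}.
Matching coefficients of the independent functions:
  [y]:  12 A = 12
  [x^{2} y^{2}]:  - 3 A = -3
  [x^{3} \cos{\left(x y \right)}, x y^{2} \cos{\left(x y \right)}, \sin{\left(x y \right)}]:  - 3 B = 3
  [y \sin{\left(x y \right)}]:  - 6 B = 6
  [\sin{\left(y \right)}]:  3 C = 6
  [\cos{\left(y \right)}]:  - 3 C = -6
Solving: A = 1, B = -1, C = 2.
Check against the point condition:
  u(0, 0) = 2  ⟹  C = 2  ✓
Hence u(x, y) = x^{2} y^{2} - \sin{\left(x y \right)} + 2 \cos{\left(y \right)}.

Answer: u(x, y) = x^{2} y^{2} - \sin{\left(x y \right)} + 2 \cos{\left(y \right)}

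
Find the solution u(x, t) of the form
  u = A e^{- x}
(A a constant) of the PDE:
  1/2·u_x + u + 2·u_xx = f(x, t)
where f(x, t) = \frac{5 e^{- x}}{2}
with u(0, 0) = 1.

Substitute the ansatz u = A e^{- x} into the left-hand side.
Derivatives of the ansatz:
  u_x = - A e^{- x}
  u_xx = A e^{- x}
Term by term:
  1/2·u_x = - \frac{A e^{- x}}{2}
  u = A e^{- x}
  2·u_xx = 2 A e^{- x}
So the left-hand side equals
  \frac{5 A e^{- x}}{2}
This must equal f(x, t) = \frac{5 e^{- x}}{2} identically.
Matching coefficients of the independent functions:
  [e^{- x}]:  \frac{5 A}{2} = \frac{5}{2}
Solving: A = 1.
Check against the point condition:
  u(0, 0) = 1  ⟹  A = 1  ✓
Hence u(x, t) = e^{- x}.

Answer: u(x, t) = e^{- x}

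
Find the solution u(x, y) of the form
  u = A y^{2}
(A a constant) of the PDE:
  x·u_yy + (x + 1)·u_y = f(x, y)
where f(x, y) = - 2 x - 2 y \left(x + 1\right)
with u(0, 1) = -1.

Substitute the ansatz u = A y^{2} into the left-hand side.
Derivatives of the ansatz:
  u_yy = 2 A
  u_y = 2 A y
Term by term:
  x·u_yy = 2 A x
  (x + 1)·u_y = 2 A x y + 2 A y
So the left-hand side equals
  2 A x y + 2 A x + 2 A y
This must equal f(x, y) = - 2 x - 2 y \left(x + 1\right) identically.
Matching coefficients of the independent functions:
  [x, y, x y]:  2 A = -2
Solving: A = -1.
Check against the point condition:
  u(0, 1) = -1  ⟹  A = -1  ✓
Hence u(x, y) = - y^{2}.

Answer: u(x, y) = - y^{2}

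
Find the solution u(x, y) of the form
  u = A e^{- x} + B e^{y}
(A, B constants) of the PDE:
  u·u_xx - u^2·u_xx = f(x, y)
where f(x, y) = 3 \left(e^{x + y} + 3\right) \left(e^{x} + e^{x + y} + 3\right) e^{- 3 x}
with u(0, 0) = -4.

Substitute the ansatz u = A e^{- x} + B e^{y} into the left-hand side.
Derivatives of the ansatz:
  u_xx = A e^{- x}
Term by term:
  u·u_xx = A^{2} e^{- 2 x} + A B e^{- x} e^{y}
  -u^2·u_xx = - A^{3} e^{- 3 x} - 2 A^{2} B e^{- 2 x} e^{y} - A B^{2} e^{- x} e^{2 y}
So the left-hand side equals
  - A^{3} e^{- 3 x} - 2 A^{2} B e^{- 2 x} e^{y} + A^{2} e^{- 2 x} - A B^{2} e^{- x} e^{2 y} + A B e^{- x} e^{y}
This must equal f(x, y) identically; expanded, f = 3 e^{- x} e^{2 y} + 3 e^{- x} e^{y} + 18 e^{- 2 x} e^{y} + 9 e^{- 2 x} + 27 e^{- 3 x}.
Matching coefficients of the independent functions:
  [e^{- 2 x} e^{y}]:  - 2 A^{2} B = 18
  [e^{- x} e^{y}]:  A B = 3
  [e^{- x} e^{2 y}]:  - A B^{2} = 3
  [e^{- 3 x}]:  - A^{3} = 27
  [e^{- 2 x}]:  A^{2} = 9
Solving: A = -3, B = -1.
Check against the point condition:
  u(0, 0) = -4  ⟹  A + B = -4  ✓
Hence u(x, y) = - e^{y} - 3 e^{- x}.

Answer: u(x, y) = - e^{y} - 3 e^{- x}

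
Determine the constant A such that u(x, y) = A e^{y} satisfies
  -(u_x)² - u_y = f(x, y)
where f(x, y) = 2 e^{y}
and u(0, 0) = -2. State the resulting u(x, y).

Substitute the ansatz u = A e^{y} into the left-hand side.
Derivatives of the ansatz:
  u_x = 0
  u_y = A e^{y}
Term by term:
  -(u_x)² = 0
  -u_y = - A e^{y}
So the left-hand side equals
  - A e^{y}
This must equal f(x, y) = 2 e^{y} identically.
Matching coefficients of the independent functions:
  [e^{y}]:  - A = 2
Solving: A = -2.
Check against the point condition:
  u(0, 0) = -2  ⟹  A = -2  ✓
Hence u(x, y) = - 2 e^{y}.

Answer: u(x, y) = - 2 e^{y}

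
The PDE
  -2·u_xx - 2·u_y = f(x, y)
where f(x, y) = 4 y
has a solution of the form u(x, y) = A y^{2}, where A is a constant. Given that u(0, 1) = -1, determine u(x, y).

Substitute the ansatz u = A y^{2} into the left-hand side.
Derivatives of the ansatz:
  u_xx = 0
  u_y = 2 A y
Term by term:
  -2·u_xx = 0
  -2·u_y = - 4 A y
So the left-hand side equals
  - 4 A y
This must equal f(x, y) = 4 y identically.
Matching coefficients of the independent functions:
  [y]:  - 4 A = 4
Solving: A = -1.
Check against the point condition:
  u(0, 1) = -1  ⟹  A = -1  ✓
Hence u(x, y) = - y^{2}.

Answer: u(x, y) = - y^{2}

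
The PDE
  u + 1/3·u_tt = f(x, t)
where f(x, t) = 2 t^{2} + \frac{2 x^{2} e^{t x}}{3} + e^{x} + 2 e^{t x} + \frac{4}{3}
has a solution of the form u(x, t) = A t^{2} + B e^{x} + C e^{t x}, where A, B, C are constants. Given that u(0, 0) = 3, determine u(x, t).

Substitute the ansatz u = A t^{2} + B e^{x} + C e^{t x} into the left-hand side.
Derivatives of the ansatz:
  u_tt = 2 A + C x^{2} e^{t x}
Term by term:
  u = A t^{2} + B e^{x} + C e^{t x}
  1/3·u_tt = \frac{2 A}{3} + \frac{C x^{2} e^{t x}}{3}
So the left-hand side equals
  A t^{2} + \frac{2 A}{3} + B e^{x} + \frac{C x^{2} e^{t x}}{3} + C e^{t x}
This must equal f(x, t) = 2 t^{2} + \frac{2 x^{2} e^{t x}}{3} + e^{x} + 2 e^{t x} + \frac{4}{3} identically.
Matching coefficients of the independent functions:
  [constant term]:  \frac{2 A}{3} = \frac{4}{3}
  [t^{2}]:  A = 2
  [x^{2} e^{t x}]:  \frac{C}{3} = \frac{2}{3}
  [e^{x}]:  B = 1
  [e^{t x}]:  C = 2
Solving: A = 2, B = 1, C = 2.
Check against the point condition:
  u(0, 0) = 3  ⟹  B + C = 3  ✓
Hence u(x, t) = 2 t^{2} + e^{x} + 2 e^{t x}.

Answer: u(x, t) = 2 t^{2} + e^{x} + 2 e^{t x}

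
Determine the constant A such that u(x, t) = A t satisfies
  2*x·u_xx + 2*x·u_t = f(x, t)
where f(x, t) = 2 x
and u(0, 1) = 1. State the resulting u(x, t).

Answer: u(x, t) = t

Derivation:
Substitute the ansatz u = A t into the left-hand side.
Derivatives of the ansatz:
  u_xx = 0
  u_t = A
Term by term:
  2*x·u_xx = 0
  2*x·u_t = 2 A x
So the left-hand side equals
  2 A x
This must equal f(x, t) = 2 x identically.
Matching coefficients of the independent functions:
  [x]:  2 A = 2
Solving: A = 1.
Check against the point condition:
  u(0, 1) = 1  ⟹  A = 1  ✓
Hence u(x, t) = t.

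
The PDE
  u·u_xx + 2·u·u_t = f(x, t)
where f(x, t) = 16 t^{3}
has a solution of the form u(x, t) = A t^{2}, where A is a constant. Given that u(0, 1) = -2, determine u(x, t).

Answer: u(x, t) = - 2 t^{2}

Derivation:
Substitute the ansatz u = A t^{2} into the left-hand side.
Derivatives of the ansatz:
  u_xx = 0
  u_t = 2 A t
Term by term:
  u·u_xx = 0
  2·u·u_t = 4 A^{2} t^{3}
So the left-hand side equals
  4 A^{2} t^{3}
This must equal f(x, t) = 16 t^{3} identically.
Matching coefficients of the independent functions:
  [t^{3}]:  4 A^{2} = 16
These equations allow (A) = (-2) or (2).
Impose the point condition(s):
  u(0, 1) = -2  ⟹  A = -2
Only A = -2 satisfies everything.
Hence u(x, t) = - 2 t^{2}.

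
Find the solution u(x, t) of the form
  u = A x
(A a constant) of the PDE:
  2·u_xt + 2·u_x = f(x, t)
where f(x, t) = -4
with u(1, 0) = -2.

Substitute the ansatz u = A x into the left-hand side.
Derivatives of the ansatz:
  u_xt = 0
  u_x = A
Term by term:
  2·u_xt = 0
  2·u_x = 2 A
So the left-hand side equals
  2 A
This must equal f(x, t) = -4 identically.
Matching coefficients of the independent functions:
  [constant term]:  2 A = -4
Solving: A = -2.
Check against the point condition:
  u(1, 0) = -2  ⟹  A = -2  ✓
Hence u(x, t) = - 2 x.

Answer: u(x, t) = - 2 x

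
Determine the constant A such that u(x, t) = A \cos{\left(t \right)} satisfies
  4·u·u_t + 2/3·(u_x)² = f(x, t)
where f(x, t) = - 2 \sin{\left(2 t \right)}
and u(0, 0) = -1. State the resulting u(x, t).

Substitute the ansatz u = A \cos{\left(t \right)} into the left-hand side.
Derivatives of the ansatz:
  u_t = - A \sin{\left(t \right)}
  u_x = 0
Term by term:
  4·u·u_t = - 4 A^{2} \sin{\left(t \right)} \cos{\left(t \right)}
  2/3·(u_x)² = 0
So the left-hand side equals
  - 4 A^{2} \sin{\left(t \right)} \cos{\left(t \right)}
This must equal f(x, t) identically; expanded, f = - 4 \sin{\left(t \right)} \cos{\left(t \right)}.
Matching coefficients of the independent functions:
  [\sin{\left(t \right)} \cos{\left(t \right)}]:  - 4 A^{2} = -4
These equations allow (A) = (-1) or (1).
Impose the point condition(s):
  u(0, 0) = -1  ⟹  A = -1
Only A = -1 satisfies everything.
Hence u(x, t) = - \cos{\left(t \right)}.

Answer: u(x, t) = - \cos{\left(t \right)}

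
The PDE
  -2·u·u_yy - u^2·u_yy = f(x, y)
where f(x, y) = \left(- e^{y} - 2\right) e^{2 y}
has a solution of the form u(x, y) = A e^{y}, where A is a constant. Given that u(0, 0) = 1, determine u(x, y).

Answer: u(x, y) = e^{y}

Derivation:
Substitute the ansatz u = A e^{y} into the left-hand side.
Derivatives of the ansatz:
  u_yy = A e^{y}
Term by term:
  -2·u·u_yy = - 2 A^{2} e^{2 y}
  -u^2·u_yy = - A^{3} e^{3 y}
So the left-hand side equals
  - A^{3} e^{3 y} - 2 A^{2} e^{2 y}
This must equal f(x, y) = \left(- e^{y} - 2\right) e^{2 y} identically.
Matching coefficients of the independent functions:
  [e^{2 y}]:  - 2 A^{2} = -2
  [e^{3 y}]:  - A^{3} = -1
Solving: A = 1.
Check against the point condition:
  u(0, 0) = 1  ⟹  A = 1  ✓
Hence u(x, y) = e^{y}.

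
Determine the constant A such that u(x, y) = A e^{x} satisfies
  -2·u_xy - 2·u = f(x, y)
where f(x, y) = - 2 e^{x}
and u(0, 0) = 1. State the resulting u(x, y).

Substitute the ansatz u = A e^{x} into the left-hand side.
Derivatives of the ansatz:
  u_xy = 0
Term by term:
  -2·u_xy = 0
  -2·u = - 2 A e^{x}
So the left-hand side equals
  - 2 A e^{x}
This must equal f(x, y) = - 2 e^{x} identically.
Matching coefficients of the independent functions:
  [e^{x}]:  - 2 A = -2
Solving: A = 1.
Check against the point condition:
  u(0, 0) = 1  ⟹  A = 1  ✓
Hence u(x, y) = e^{x}.

Answer: u(x, y) = e^{x}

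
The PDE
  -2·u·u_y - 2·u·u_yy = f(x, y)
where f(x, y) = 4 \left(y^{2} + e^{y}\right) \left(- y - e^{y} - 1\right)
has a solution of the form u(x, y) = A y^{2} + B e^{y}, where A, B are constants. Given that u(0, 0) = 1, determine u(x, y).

Substitute the ansatz u = A y^{2} + B e^{y} into the left-hand side.
Derivatives of the ansatz:
  u_y = 2 A y + B e^{y}
  u_yy = 2 A + B e^{y}
Term by term:
  -2·u·u_y = - 4 A^{2} y^{3} - 2 A B y^{2} e^{y} - 4 A B y e^{y} - 2 B^{2} e^{2 y}
  -2·u·u_yy = - 4 A^{2} y^{2} - 2 A B y^{2} e^{y} - 4 A B e^{y} - 2 B^{2} e^{2 y}
So the left-hand side equals
  - 4 A^{2} y^{3} - 4 A^{2} y^{2} - 4 A B y^{2} e^{y} - 4 A B y e^{y} - 4 A B e^{y} - 4 B^{2} e^{2 y}
This must equal f(x, y) identically; expanded, f = - 4 y^{3} - 4 y^{2} e^{y} - 4 y^{2} - 4 y e^{y} - 4 e^{2 y} - 4 e^{y}.
Matching coefficients of the independent functions:
  [y^{2}, y^{3}]:  - 4 A^{2} = -4
  [y e^{y}, y^{2} e^{y}, e^{y}]:  - 4 A B = -4
  [e^{2 y}]:  - 4 B^{2} = -4
These equations allow (A, B) = (-1, -1) or (1, 1).
Impose the point condition(s):
  u(0, 0) = 1  ⟹  B = 1
Only A = 1, B = 1 satisfies everything.
Hence u(x, y) = y^{2} + e^{y}.

Answer: u(x, y) = y^{2} + e^{y}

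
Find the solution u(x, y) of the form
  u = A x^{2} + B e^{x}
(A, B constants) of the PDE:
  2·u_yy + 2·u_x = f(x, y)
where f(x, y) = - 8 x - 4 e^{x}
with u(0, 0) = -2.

Substitute the ansatz u = A x^{2} + B e^{x} into the left-hand side.
Derivatives of the ansatz:
  u_yy = 0
  u_x = 2 A x + B e^{x}
Term by term:
  2·u_yy = 0
  2·u_x = 4 A x + 2 B e^{x}
So the left-hand side equals
  4 A x + 2 B e^{x}
This must equal f(x, y) = - 8 x - 4 e^{x} identically.
Matching coefficients of the independent functions:
  [x]:  4 A = -8
  [e^{x}]:  2 B = -4
Solving: A = -2, B = -2.
Check against the point condition:
  u(0, 0) = -2  ⟹  B = -2  ✓
Hence u(x, y) = - 2 x^{2} - 2 e^{x}.

Answer: u(x, y) = - 2 x^{2} - 2 e^{x}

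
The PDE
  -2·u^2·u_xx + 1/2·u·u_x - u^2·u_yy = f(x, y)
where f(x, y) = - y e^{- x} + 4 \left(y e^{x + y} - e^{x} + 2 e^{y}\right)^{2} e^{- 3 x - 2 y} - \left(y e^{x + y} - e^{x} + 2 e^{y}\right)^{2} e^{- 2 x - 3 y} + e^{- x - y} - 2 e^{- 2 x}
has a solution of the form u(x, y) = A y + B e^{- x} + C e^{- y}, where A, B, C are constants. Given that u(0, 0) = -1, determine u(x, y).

Substitute the ansatz u = A y + B e^{- x} + C e^{- y} into the left-hand side.
Derivatives of the ansatz:
  u_xx = B e^{- x}
  u_x = - B e^{- x}
  u_yy = C e^{- y}
Term by term:
  -2·u^2·u_xx = - 2 A^{2} B y^{2} e^{- x} - 4 A B^{2} y e^{- 2 x} - 4 A B C y e^{- x} e^{- y} - 2 B^{3} e^{- 3 x} - 4 B^{2} C e^{- 2 x} e^{- y} - 2 B C^{2} e^{- x} e^{- 2 y}
  1/2·u·u_x = - \frac{A B y e^{- x}}{2} - \frac{B^{2} e^{- 2 x}}{2} - \frac{B C e^{- x} e^{- y}}{2}
  -u^2·u_yy = - A^{2} C y^{2} e^{- y} - 2 A B C y e^{- x} e^{- y} - 2 A C^{2} y e^{- 2 y} - B^{2} C e^{- 2 x} e^{- y} - 2 B C^{2} e^{- x} e^{- 2 y} - C^{3} e^{- 3 y}
So the left-hand side equals
  - 2 A^{2} B y^{2} e^{- x} - A^{2} C y^{2} e^{- y} - 4 A B^{2} y e^{- 2 x} - 6 A B C y e^{- x} e^{- y} - \frac{A B y e^{- x}}{2} - 2 A C^{2} y e^{- 2 y} - 2 B^{3} e^{- 3 x} - 5 B^{2} C e^{- 2 x} e^{- y} - \frac{B^{2} e^{- 2 x}}{2} - 4 B C^{2} e^{- x} e^{- 2 y} - \frac{B C e^{- x} e^{- y}}{2} - C^{3} e^{- 3 y}
This must equal f(x, y) identically; expanded, f = - y^{2} e^{- y} + 4 y^{2} e^{- x} + 2 y e^{- 2 y} - y e^{- x} - 12 y e^{- x} e^{- y} + 16 y e^{- 2 x} - e^{- 3 y} + e^{- x} e^{- y} + 8 e^{- x} e^{- 2 y} - 2 e^{- 2 x} - 20 e^{- 2 x} e^{- y} + 16 e^{- 3 x}.
Matching coefficients of the independent functions:
  [y e^{- 2 x}]:  - 4 A B^{2} = 16
  [y e^{- x}]:  - \frac{A B}{2} = -1
  [y e^{- 2 y}]:  - 2 A C^{2} = 2
  [y^{2} e^{- x}]:  - 2 A^{2} B = 4
  [y^{2} e^{- y}]:  - A^{2} C = -1
  [e^{- 2 x} e^{- y}]:  - 5 B^{2} C = -20
  [e^{- x} e^{- 2 y}]:  - 4 B C^{2} = 8
  [e^{- x} e^{- y}]:  - \frac{B C}{2} = 1
  [y e^{- x} e^{- y}]:  - 6 A B C = -12
  [e^{- 3 x}]:  - 2 B^{3} = 16
  [e^{- 2 x}]:  - \frac{B^{2}}{2} = -2
  [e^{- 3 y}]:  - C^{3} = -1
Solving: A = -1, B = -2, C = 1.
Check against the point condition:
  u(0, 0) = -1  ⟹  B + C = -1  ✓
Hence u(x, y) = - y + e^{- y} - 2 e^{- x}.

Answer: u(x, y) = - y + e^{- y} - 2 e^{- x}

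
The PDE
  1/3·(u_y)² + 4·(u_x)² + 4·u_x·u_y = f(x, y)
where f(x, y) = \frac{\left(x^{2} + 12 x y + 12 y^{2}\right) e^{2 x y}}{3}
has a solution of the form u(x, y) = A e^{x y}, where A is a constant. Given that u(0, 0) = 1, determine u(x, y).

Substitute the ansatz u = A e^{x y} into the left-hand side.
Derivatives of the ansatz:
  u_y = A x e^{x y}
  u_x = A y e^{x y}
Term by term:
  1/3·(u_y)² = \frac{A^{2} x^{2} e^{2 x y}}{3}
  4·(u_x)² = 4 A^{2} y^{2} e^{2 x y}
  4·u_x·u_y = 4 A^{2} x y e^{2 x y}
So the left-hand side equals
  \frac{A^{2} x^{2} e^{2 x y}}{3} + 4 A^{2} x y e^{2 x y} + 4 A^{2} y^{2} e^{2 x y}
This must equal f(x, y) identically; expanded, f = \frac{x^{2} e^{2 x y}}{3} + 4 x y e^{2 x y} + 4 y^{2} e^{2 x y}.
Matching coefficients of the independent functions:
  [x^{2} e^{2 x y}]:  \frac{A^{2}}{3} = \frac{1}{3}
  [y^{2} e^{2 x y}, x y e^{2 x y}]:  4 A^{2} = 4
These equations allow (A) = (-1) or (1).
Impose the point condition(s):
  u(0, 0) = 1  ⟹  A = 1
Only A = 1 satisfies everything.
Hence u(x, y) = e^{x y}.

Answer: u(x, y) = e^{x y}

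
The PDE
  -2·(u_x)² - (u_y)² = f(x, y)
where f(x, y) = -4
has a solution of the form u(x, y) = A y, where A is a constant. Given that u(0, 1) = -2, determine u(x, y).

Answer: u(x, y) = - 2 y

Derivation:
Substitute the ansatz u = A y into the left-hand side.
Derivatives of the ansatz:
  u_x = 0
  u_y = A
Term by term:
  -2·(u_x)² = 0
  -(u_y)² = - A^{2}
So the left-hand side equals
  - A^{2}
This must equal f(x, y) = -4 identically.
Matching coefficients of the independent functions:
  [constant term]:  - A^{2} = -4
These equations allow (A) = (-2) or (2).
Impose the point condition(s):
  u(0, 1) = -2  ⟹  A = -2
Only A = -2 satisfies everything.
Hence u(x, y) = - 2 y.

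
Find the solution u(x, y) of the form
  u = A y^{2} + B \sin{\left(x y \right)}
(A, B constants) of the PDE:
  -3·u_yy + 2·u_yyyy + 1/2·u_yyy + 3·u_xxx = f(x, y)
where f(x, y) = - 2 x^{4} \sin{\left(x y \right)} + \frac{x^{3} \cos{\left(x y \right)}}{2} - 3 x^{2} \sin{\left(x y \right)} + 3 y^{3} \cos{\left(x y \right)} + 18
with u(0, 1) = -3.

Substitute the ansatz u = A y^{2} + B \sin{\left(x y \right)} into the left-hand side.
Derivatives of the ansatz:
  u_yy = 2 A - B x^{2} \sin{\left(x y \right)}
  u_yyyy = B x^{4} \sin{\left(x y \right)}
  u_yyy = - B x^{3} \cos{\left(x y \right)}
  u_xxx = - B y^{3} \cos{\left(x y \right)}
Term by term:
  -3·u_yy = - 6 A + 3 B x^{2} \sin{\left(x y \right)}
  2·u_yyyy = 2 B x^{4} \sin{\left(x y \right)}
  1/2·u_yyy = - \frac{B x^{3} \cos{\left(x y \right)}}{2}
  3·u_xxx = - 3 B y^{3} \cos{\left(x y \right)}
So the left-hand side equals
  - 6 A + 2 B x^{4} \sin{\left(x y \right)} - \frac{B x^{3} \cos{\left(x y \right)}}{2} + 3 B x^{2} \sin{\left(x y \right)} - 3 B y^{3} \cos{\left(x y \right)}
This must equal f(x, y) = - 2 x^{4} \sin{\left(x y \right)} + \frac{x^{3} \cos{\left(x y \right)}}{2} - 3 x^{2} \sin{\left(x y \right)} + 3 y^{3} \cos{\left(x y \right)} + 18 identically.
Matching coefficients of the independent functions:
  [constant term]:  - 6 A = 18
  [x^{2} \sin{\left(x y \right)}]:  3 B = -3
  [x^{3} \cos{\left(x y \right)}]:  - \frac{B}{2} = \frac{1}{2}
  [x^{4} \sin{\left(x y \right)}]:  2 B = -2
  [y^{3} \cos{\left(x y \right)}]:  - 3 B = 3
Solving: A = -3, B = -1.
Check against the point condition:
  u(0, 1) = -3  ⟹  A = -3  ✓
Hence u(x, y) = - 3 y^{2} - \sin{\left(x y \right)}.

Answer: u(x, y) = - 3 y^{2} - \sin{\left(x y \right)}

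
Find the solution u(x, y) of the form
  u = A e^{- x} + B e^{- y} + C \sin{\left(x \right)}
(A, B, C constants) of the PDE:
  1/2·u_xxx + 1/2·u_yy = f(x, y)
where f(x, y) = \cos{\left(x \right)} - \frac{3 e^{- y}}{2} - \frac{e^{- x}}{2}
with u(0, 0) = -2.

Substitute the ansatz u = A e^{- x} + B e^{- y} + C \sin{\left(x \right)} into the left-hand side.
Derivatives of the ansatz:
  u_xxx = - A e^{- x} - C \cos{\left(x \right)}
  u_yy = B e^{- y}
Term by term:
  1/2·u_xxx = - \frac{A e^{- x}}{2} - \frac{C \cos{\left(x \right)}}{2}
  1/2·u_yy = \frac{B e^{- y}}{2}
So the left-hand side equals
  - \frac{A e^{- x}}{2} + \frac{B e^{- y}}{2} - \frac{C \cos{\left(x \right)}}{2}
This must equal f(x, y) = \cos{\left(x \right)} - \frac{3 e^{- y}}{2} - \frac{e^{- x}}{2} identically.
Matching coefficients of the independent functions:
  [e^{- x}]:  - \frac{A}{2} = - \frac{1}{2}
  [e^{- y}]:  \frac{B}{2} = - \frac{3}{2}
  [\cos{\left(x \right)}]:  - \frac{C}{2} = 1
Solving: A = 1, B = -3, C = -2.
Check against the point condition:
  u(0, 0) = -2  ⟹  A + B = -2  ✓
Hence u(x, y) = - 2 \sin{\left(x \right)} - 3 e^{- y} + e^{- x}.

Answer: u(x, y) = - 2 \sin{\left(x \right)} - 3 e^{- y} + e^{- x}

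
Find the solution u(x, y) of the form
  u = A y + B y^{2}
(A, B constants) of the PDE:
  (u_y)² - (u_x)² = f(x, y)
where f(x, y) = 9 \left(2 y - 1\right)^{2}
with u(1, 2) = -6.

Substitute the ansatz u = A y + B y^{2} into the left-hand side.
Derivatives of the ansatz:
  u_y = A + 2 B y
  u_x = 0
Term by term:
  (u_y)² = A^{2} + 4 A B y + 4 B^{2} y^{2}
  -(u_x)² = 0
So the left-hand side equals
  A^{2} + 4 A B y + 4 B^{2} y^{2}
This must equal f(x, y) identically; expanded, f = 36 y^{2} - 36 y + 9.
Matching coefficients of the independent functions:
  [constant term]:  A^{2} = 9
  [y]:  4 A B = -36
  [y^{2}]:  4 B^{2} = 36
These equations allow (A, B) = (-3, 3) or (3, -3).
Impose the point condition(s):
  u(1, 2) = -6  ⟹  2 A + 4 B = -6
Only A = 3, B = -3 satisfies everything.
Hence u(x, y) = - 3 y^{2} + 3 y.

Answer: u(x, y) = - 3 y^{2} + 3 y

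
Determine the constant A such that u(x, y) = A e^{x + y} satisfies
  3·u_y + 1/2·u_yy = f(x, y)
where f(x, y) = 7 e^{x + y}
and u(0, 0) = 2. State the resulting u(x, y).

Substitute the ansatz u = A e^{x + y} into the left-hand side.
Derivatives of the ansatz:
  u_y = A e^{x} e^{y}
  u_yy = A e^{x} e^{y}
Term by term:
  3·u_y = 3 A e^{x} e^{y}
  1/2·u_yy = \frac{A e^{x} e^{y}}{2}
So the left-hand side equals
  \frac{7 A e^{x} e^{y}}{2}
This must equal f(x, y) identically; expanded, f = 7 e^{x} e^{y}.
Matching coefficients of the independent functions:
  [e^{x} e^{y}]:  \frac{7 A}{2} = 7
Solving: A = 2.
Check against the point condition:
  u(0, 0) = 2  ⟹  A = 2  ✓
Hence u(x, y) = 2 e^{x + y}.

Answer: u(x, y) = 2 e^{x + y}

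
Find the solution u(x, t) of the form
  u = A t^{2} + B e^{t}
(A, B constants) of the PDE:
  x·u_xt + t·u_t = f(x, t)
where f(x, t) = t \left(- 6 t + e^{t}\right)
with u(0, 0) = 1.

Substitute the ansatz u = A t^{2} + B e^{t} into the left-hand side.
Derivatives of the ansatz:
  u_xt = 0
  u_t = 2 A t + B e^{t}
Term by term:
  x·u_xt = 0
  t·u_t = 2 A t^{2} + B t e^{t}
So the left-hand side equals
  2 A t^{2} + B t e^{t}
This must equal f(x, t) identically; expanded, f = - 6 t^{2} + t e^{t}.
Matching coefficients of the independent functions:
  [t^{2}]:  2 A = -6
  [t e^{t}]:  B = 1
Solving: A = -3, B = 1.
Check against the point condition:
  u(0, 0) = 1  ⟹  B = 1  ✓
Hence u(x, t) = - 3 t^{2} + e^{t}.

Answer: u(x, t) = - 3 t^{2} + e^{t}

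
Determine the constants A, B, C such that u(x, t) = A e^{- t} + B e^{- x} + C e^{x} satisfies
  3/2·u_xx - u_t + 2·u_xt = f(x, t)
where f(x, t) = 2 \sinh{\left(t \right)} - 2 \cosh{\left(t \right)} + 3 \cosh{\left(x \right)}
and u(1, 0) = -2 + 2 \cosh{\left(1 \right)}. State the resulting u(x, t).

Answer: u(x, t) = e^{x} + e^{- x} - 2 e^{- t}

Derivation:
Substitute the ansatz u = A e^{- t} + B e^{- x} + C e^{x} into the left-hand side.
Derivatives of the ansatz:
  u_xx = B e^{- x} + C e^{x}
  u_t = - A e^{- t}
  u_xt = 0
Term by term:
  3/2·u_xx = \frac{3 B e^{- x}}{2} + \frac{3 C e^{x}}{2}
  -u_t = A e^{- t}
  2·u_xt = 0
So the left-hand side equals
  A e^{- t} + \frac{3 B e^{- x}}{2} + \frac{3 C e^{x}}{2}
This must equal f(x, t) identically; expanded, f = \frac{3 e^{x}}{2} + \frac{3 e^{- x}}{2} - 2 e^{- t}.
Matching coefficients of the independent functions:
  [e^{- t}]:  A = -2
  [e^{- x}]:  \frac{3 B}{2} = \frac{3}{2}
  [e^{x}]:  \frac{3 C}{2} = \frac{3}{2}
Solving: A = -2, B = 1, C = 1.
Check against the point condition:
  u(1, 0) = -2 + 2 \cosh{\left(1 \right)}  ⟹  A + \frac{B}{e} + e C = -2 + 2 \cosh{\left(1 \right)}  ✓
Hence u(x, t) = e^{x} + e^{- x} - 2 e^{- t}.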